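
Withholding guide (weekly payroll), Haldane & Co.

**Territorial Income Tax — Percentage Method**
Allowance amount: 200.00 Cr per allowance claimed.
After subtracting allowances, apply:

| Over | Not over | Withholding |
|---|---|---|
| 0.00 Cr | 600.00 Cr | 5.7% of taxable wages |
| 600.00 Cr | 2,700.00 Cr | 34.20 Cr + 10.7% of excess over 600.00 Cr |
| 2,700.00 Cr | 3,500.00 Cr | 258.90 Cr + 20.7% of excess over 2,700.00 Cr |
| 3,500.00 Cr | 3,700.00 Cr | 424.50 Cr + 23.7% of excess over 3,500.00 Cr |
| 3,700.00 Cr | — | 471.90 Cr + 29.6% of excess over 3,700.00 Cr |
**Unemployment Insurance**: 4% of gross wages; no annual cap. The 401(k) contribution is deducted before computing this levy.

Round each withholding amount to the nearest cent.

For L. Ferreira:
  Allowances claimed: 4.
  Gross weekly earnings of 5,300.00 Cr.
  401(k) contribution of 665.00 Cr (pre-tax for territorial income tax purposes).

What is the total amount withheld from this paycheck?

Territorial Income Tax: taxable = 5,300.00 Cr − 665.00 Cr − 4×200.00 Cr = 3,835.00 Cr
  471.90 Cr + 29.6% × (3,835.00 Cr − 3,700.00 Cr) = 471.90 Cr + 29.6% × 135.00 Cr = 511.86 Cr
Unemployment Insurance: 4% × 4,635.00 Cr = 185.40 Cr
Total: 511.86 Cr + 185.40 Cr = 697.26 Cr

697.26 Cr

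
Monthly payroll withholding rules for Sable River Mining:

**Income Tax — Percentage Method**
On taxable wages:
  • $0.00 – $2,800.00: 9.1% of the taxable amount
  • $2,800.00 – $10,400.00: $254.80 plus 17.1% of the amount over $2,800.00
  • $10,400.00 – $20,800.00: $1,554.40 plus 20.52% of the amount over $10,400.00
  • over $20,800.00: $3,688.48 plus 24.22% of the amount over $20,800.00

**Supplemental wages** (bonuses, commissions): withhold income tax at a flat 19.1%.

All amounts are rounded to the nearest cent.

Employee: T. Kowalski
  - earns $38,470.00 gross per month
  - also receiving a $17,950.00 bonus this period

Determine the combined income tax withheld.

$11,396.60

Income Tax: taxable = $38,470.00
  $3,688.48 + 24.22% × ($38,470.00 − $20,800.00) = $3,688.48 + 24.22% × $17,670.00 = $7,968.15
Supplemental (19.1% flat on bonus): 19.1% × $17,950.00 = $3,428.45
Total income tax: $7,968.15 + $3,428.45 = $11,396.60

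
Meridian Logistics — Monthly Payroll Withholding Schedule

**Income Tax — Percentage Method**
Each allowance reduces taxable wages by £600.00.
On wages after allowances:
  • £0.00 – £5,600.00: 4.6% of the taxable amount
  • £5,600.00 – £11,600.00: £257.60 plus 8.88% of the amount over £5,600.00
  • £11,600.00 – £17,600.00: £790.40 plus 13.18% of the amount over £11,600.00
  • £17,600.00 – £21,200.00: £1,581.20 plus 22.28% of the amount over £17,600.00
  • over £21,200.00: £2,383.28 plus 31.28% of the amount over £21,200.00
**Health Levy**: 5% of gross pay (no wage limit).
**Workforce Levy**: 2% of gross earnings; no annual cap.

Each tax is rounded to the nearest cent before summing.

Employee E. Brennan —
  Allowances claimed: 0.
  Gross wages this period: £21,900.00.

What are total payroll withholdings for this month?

£4,135.24

Income Tax: taxable = £21,900.00
  £2,383.28 + 31.28% × (£21,900.00 − £21,200.00) = £2,383.28 + 31.28% × £700.00 = £2,602.24
Health Levy: 5% × £21,900.00 = £1,095.00
Workforce Levy: 2% × £21,900.00 = £438.00
Total: £2,602.24 + £1,095.00 + £438.00 = £4,135.24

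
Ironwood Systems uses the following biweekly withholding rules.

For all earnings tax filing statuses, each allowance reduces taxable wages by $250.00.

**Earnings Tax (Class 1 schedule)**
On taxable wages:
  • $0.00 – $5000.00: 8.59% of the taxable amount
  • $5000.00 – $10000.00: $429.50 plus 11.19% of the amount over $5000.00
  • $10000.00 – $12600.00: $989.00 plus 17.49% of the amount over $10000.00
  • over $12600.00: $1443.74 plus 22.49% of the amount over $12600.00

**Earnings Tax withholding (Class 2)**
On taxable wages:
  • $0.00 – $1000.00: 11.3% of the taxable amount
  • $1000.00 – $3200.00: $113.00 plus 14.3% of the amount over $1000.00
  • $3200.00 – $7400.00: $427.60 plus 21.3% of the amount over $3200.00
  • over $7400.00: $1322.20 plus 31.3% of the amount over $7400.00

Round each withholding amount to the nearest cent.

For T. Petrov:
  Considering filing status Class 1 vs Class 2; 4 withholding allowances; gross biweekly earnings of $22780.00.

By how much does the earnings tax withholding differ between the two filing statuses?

$2314.82

Earnings Tax (Class 1): taxable = $22780.00 − 4×$250.00 = $21780.00
  $1443.74 + 22.49% × ($21780.00 − $12600.00) = $1443.74 + 22.49% × $9180.00 = $3508.32
Earnings Tax (Class 2): taxable = $22780.00 − 4×$250.00 = $21780.00
  $1322.20 + 31.3% × ($21780.00 − $7400.00) = $1322.20 + 31.3% × $14380.00 = $5823.14
Difference: |$3508.32 − $5823.14| = $2314.82 (higher under Class 2)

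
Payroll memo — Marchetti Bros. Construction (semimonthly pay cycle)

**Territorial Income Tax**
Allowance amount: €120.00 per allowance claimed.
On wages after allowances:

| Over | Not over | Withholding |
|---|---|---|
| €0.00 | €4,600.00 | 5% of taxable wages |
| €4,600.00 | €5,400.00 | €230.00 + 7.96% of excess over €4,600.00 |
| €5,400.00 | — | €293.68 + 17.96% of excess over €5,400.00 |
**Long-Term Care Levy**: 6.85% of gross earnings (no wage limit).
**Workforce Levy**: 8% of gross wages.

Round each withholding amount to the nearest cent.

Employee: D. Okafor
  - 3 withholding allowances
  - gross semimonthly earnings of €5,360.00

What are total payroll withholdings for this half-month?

€1,057.80

Territorial Income Tax: taxable = €5,360.00 − 3×€120.00 = €5,000.00
  €230.00 + 7.96% × (€5,000.00 − €4,600.00) = €230.00 + 7.96% × €400.00 = €261.84
Long-Term Care Levy: 6.85% × €5,360.00 = €367.16
Workforce Levy: 8% × €5,360.00 = €428.80
Total: €261.84 + €367.16 + €428.80 = €1,057.80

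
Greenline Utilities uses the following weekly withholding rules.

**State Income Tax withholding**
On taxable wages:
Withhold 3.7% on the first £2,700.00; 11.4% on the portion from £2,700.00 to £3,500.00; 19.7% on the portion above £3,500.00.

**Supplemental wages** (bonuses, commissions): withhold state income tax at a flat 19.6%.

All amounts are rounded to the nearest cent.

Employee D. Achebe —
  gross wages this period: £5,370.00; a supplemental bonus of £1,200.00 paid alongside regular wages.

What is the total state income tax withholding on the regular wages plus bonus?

£794.69

State Income Tax: taxable = £5,370.00
  £191.10 + 19.7% × (£5,370.00 − £3,500.00) = £191.10 + 19.7% × £1,870.00 = £559.49
Supplemental (19.6% flat on bonus): 19.6% × £1,200.00 = £235.20
Total state income tax: £559.49 + £235.20 = £794.69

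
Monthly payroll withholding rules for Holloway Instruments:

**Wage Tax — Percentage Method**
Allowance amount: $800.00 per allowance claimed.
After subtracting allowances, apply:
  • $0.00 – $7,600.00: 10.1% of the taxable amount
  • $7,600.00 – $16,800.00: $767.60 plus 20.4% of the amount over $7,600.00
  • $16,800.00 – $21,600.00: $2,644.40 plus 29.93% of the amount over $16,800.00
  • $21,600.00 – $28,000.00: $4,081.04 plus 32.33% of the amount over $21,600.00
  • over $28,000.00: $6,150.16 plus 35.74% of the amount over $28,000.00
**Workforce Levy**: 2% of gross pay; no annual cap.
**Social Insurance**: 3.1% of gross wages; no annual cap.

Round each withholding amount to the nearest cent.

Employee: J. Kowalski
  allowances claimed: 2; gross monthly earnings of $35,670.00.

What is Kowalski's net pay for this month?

Wage Tax: taxable = $35,670.00 − 2×$800.00 = $34,070.00
  $6,150.16 + 35.74% × ($34,070.00 − $28,000.00) = $6,150.16 + 35.74% × $6,070.00 = $8,319.58
Workforce Levy: 2% × $35,670.00 = $713.40
Social Insurance: 3.1% × $35,670.00 = $1,105.77
Total withheld: $8,319.58 + $713.40 + $1,105.77 = $10,138.75
Net pay: $35,670.00 − $10,138.75 = $25,531.25

$25,531.25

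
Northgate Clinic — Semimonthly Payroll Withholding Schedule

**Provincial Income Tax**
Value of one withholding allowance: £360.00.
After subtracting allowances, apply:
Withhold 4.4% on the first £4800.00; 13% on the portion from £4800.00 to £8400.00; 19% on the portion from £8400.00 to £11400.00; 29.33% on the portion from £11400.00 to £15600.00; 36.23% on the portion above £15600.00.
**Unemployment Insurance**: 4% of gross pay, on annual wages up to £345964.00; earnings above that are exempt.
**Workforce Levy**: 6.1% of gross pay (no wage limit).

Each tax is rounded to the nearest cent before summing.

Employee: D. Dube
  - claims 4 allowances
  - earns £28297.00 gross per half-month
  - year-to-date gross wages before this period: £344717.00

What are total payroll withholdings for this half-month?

£8335.47

Provincial Income Tax: taxable = £28297.00 − 4×£360.00 = £26857.00
  £2481.06 + 36.23% × (£26857.00 − £15600.00) = £2481.06 + 36.23% × £11257.00 = £6559.47
Unemployment Insurance: cap £345964.00 − YTD £344717.00 = £1247.00 subject; 4% × £1247.00 = £49.88
Workforce Levy: 6.1% × £28297.00 = £1726.12
Total: £6559.47 + £49.88 + £1726.12 = £8335.47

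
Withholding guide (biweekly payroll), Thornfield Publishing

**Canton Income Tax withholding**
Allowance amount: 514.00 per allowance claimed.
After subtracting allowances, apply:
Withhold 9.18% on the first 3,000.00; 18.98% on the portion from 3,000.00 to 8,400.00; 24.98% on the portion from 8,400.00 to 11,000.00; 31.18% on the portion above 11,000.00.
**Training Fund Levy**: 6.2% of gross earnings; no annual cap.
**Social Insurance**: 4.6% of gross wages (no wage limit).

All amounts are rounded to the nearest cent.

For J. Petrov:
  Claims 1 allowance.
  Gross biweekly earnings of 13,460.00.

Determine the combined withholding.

4,010.24

Canton Income Tax: taxable = 13,460.00 − 1×514.00 = 12,946.00
  1,949.80 + 31.18% × (12,946.00 − 11,000.00) = 1,949.80 + 31.18% × 1,946.00 = 2,556.56
Training Fund Levy: 6.2% × 13,460.00 = 834.52
Social Insurance: 4.6% × 13,460.00 = 619.16
Total: 2,556.56 + 834.52 + 619.16 = 4,010.24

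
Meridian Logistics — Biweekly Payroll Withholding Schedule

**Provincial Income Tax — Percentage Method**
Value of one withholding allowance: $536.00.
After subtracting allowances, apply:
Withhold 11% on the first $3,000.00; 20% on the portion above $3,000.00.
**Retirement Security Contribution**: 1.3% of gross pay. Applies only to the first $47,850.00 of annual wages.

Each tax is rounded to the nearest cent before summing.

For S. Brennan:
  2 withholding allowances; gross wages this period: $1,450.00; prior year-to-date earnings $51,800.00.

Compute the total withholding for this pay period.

Provincial Income Tax: taxable = $1,450.00 − 2×$536.00 = $378.00
  11% × $378.00 = $41.58
Retirement Security Contribution: YTD $51,800.00 ≥ cap $47,850.00 → $0.00
Total: $41.58 + $0.00 = $41.58

$41.58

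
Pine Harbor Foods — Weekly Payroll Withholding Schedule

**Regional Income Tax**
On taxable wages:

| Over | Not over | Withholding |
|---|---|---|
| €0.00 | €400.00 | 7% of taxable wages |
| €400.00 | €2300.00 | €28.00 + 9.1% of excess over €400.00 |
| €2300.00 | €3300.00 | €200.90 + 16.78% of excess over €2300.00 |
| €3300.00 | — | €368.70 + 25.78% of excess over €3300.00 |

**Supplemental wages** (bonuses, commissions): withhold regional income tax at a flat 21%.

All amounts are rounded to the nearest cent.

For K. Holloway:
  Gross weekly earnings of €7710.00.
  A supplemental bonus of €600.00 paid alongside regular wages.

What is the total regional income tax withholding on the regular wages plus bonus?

Regional Income Tax: taxable = €7710.00
  €368.70 + 25.78% × (€7710.00 − €3300.00) = €368.70 + 25.78% × €4410.00 = €1505.60
Supplemental (21% flat on bonus): 21% × €600.00 = €126.00
Total regional income tax: €1505.60 + €126.00 = €1631.60

€1631.60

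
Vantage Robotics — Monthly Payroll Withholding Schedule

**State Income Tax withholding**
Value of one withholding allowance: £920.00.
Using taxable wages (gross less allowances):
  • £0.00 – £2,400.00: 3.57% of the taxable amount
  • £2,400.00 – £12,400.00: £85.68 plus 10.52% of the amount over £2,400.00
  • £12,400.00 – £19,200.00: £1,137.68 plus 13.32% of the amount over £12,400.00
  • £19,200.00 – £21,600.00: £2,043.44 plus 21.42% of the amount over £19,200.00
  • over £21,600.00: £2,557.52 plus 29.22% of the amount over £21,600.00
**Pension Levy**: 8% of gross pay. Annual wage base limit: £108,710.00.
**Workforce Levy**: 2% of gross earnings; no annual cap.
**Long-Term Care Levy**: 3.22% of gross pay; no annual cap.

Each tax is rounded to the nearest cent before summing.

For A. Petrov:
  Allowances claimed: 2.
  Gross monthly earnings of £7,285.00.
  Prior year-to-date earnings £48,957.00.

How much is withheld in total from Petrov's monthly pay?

£1,369.09

State Income Tax: taxable = £7,285.00 − 2×£920.00 = £5,445.00
  £85.68 + 10.52% × (£5,445.00 − £2,400.00) = £85.68 + 10.52% × £3,045.00 = £406.01
Pension Levy: 8% × £7,285.00 = £582.80
Workforce Levy: 2% × £7,285.00 = £145.70
Long-Term Care Levy: 3.22% × £7,285.00 = £234.58
Total: £406.01 + £582.80 + £145.70 + £234.58 = £1,369.09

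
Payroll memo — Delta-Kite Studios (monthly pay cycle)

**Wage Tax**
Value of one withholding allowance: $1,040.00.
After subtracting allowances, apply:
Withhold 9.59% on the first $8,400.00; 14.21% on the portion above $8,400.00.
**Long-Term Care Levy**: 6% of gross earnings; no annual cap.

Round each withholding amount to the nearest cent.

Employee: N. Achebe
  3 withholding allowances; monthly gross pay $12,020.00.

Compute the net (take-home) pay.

$10,422.19

Wage Tax: taxable = $12,020.00 − 3×$1,040.00 = $8,900.00
  $805.56 + 14.21% × ($8,900.00 − $8,400.00) = $805.56 + 14.21% × $500.00 = $876.61
Long-Term Care Levy: 6% × $12,020.00 = $721.20
Total withheld: $876.61 + $721.20 = $1,597.81
Net pay: $12,020.00 − $1,597.81 = $10,422.19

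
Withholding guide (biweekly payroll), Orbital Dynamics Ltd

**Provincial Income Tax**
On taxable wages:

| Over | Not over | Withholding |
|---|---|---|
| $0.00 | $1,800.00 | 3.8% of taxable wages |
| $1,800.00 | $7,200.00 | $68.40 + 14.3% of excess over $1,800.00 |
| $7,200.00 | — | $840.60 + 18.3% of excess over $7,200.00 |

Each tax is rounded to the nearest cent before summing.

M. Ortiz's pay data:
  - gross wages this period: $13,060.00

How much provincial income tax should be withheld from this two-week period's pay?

Provincial Income Tax: taxable = $13,060.00
  $840.60 + 18.3% × ($13,060.00 − $7,200.00) = $840.60 + 18.3% × $5,860.00 = $1,912.98

$1,912.98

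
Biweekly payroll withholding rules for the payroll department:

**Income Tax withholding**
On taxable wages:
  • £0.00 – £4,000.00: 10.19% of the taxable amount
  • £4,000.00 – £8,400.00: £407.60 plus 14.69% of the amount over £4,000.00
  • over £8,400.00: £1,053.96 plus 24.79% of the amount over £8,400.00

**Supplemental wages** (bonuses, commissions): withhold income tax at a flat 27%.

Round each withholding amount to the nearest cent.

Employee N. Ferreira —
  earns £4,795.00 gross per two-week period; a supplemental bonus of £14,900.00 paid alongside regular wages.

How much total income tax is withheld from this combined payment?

£4,547.39

Income Tax: taxable = £4,795.00
  £407.60 + 14.69% × (£4,795.00 − £4,000.00) = £407.60 + 14.69% × £795.00 = £524.39
Supplemental (27% flat on bonus): 27% × £14,900.00 = £4,023.00
Total income tax: £524.39 + £4,023.00 = £4,547.39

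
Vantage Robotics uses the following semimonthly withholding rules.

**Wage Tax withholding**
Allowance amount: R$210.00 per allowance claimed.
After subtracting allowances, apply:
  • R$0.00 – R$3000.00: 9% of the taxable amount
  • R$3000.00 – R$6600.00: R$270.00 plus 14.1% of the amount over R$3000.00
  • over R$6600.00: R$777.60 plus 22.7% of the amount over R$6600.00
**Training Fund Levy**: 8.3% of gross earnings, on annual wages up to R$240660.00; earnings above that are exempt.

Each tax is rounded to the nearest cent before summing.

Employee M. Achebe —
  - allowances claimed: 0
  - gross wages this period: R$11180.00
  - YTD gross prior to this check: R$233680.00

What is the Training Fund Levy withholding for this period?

R$579.34

Training Fund Levy: cap R$240660.00 − YTD R$233680.00 = R$6980.00 subject; 8.3% × R$6980.00 = R$579.34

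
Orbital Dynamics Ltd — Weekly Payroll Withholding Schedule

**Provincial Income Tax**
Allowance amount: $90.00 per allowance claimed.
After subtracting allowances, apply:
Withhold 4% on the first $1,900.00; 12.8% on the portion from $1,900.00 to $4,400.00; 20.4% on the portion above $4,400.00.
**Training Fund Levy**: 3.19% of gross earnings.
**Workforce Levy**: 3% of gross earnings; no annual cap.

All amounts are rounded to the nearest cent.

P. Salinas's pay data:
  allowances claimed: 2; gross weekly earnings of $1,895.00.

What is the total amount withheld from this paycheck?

Provincial Income Tax: taxable = $1,895.00 − 2×$90.00 = $1,715.00
  4% × $1,715.00 = $68.60
Training Fund Levy: 3.19% × $1,895.00 = $60.45
Workforce Levy: 3% × $1,895.00 = $56.85
Total: $68.60 + $60.45 + $56.85 = $185.90

$185.90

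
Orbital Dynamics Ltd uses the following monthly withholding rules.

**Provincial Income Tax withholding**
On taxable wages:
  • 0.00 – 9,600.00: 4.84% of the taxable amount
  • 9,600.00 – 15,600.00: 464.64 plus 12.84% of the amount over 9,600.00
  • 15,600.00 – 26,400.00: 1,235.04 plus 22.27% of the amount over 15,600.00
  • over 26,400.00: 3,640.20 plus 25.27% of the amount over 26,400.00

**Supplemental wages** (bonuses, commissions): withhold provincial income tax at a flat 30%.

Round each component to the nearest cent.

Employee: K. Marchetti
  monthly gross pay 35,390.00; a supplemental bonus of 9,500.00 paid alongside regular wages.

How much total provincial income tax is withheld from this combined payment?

Provincial Income Tax: taxable = 35,390.00
  3,640.20 + 25.27% × (35,390.00 − 26,400.00) = 3,640.20 + 25.27% × 8,990.00 = 5,911.97
Supplemental (30% flat on bonus): 30% × 9,500.00 = 2,850.00
Total provincial income tax: 5,911.97 + 2,850.00 = 8,761.97

8,761.97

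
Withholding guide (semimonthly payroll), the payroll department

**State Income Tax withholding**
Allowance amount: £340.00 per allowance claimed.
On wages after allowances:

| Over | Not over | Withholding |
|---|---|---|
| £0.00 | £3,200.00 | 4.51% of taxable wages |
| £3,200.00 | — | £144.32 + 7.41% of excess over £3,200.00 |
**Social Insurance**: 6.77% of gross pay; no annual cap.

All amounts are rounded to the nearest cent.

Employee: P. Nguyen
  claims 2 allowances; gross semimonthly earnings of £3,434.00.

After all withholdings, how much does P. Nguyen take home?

State Income Tax: taxable = £3,434.00 − 2×£340.00 = £2,754.00
  4.51% × £2,754.00 = £124.21
Social Insurance: 6.77% × £3,434.00 = £232.48
Total withheld: £124.21 + £232.48 = £356.69
Net pay: £3,434.00 − £356.69 = £3,077.31

£3,077.31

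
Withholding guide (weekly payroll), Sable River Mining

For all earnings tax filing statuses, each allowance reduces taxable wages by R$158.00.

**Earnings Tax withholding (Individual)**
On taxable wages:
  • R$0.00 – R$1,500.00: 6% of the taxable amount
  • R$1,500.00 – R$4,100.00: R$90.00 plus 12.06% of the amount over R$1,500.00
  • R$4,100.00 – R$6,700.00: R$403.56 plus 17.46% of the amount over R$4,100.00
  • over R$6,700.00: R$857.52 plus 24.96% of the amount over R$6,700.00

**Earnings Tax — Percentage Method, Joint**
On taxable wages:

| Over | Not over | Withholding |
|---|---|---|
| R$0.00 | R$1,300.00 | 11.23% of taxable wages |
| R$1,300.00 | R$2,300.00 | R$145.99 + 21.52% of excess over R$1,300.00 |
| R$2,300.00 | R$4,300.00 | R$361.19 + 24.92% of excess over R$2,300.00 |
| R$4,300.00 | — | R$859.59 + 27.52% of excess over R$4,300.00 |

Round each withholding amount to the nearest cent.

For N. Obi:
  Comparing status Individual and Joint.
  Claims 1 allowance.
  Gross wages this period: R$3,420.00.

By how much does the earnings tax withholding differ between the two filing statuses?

R$298.42

Earnings Tax (Individual): taxable = R$3,420.00 − 1×R$158.00 = R$3,262.00
  R$90.00 + 12.06% × (R$3,262.00 − R$1,500.00) = R$90.00 + 12.06% × R$1,762.00 = R$302.50
Earnings Tax (Joint): taxable = R$3,420.00 − 1×R$158.00 = R$3,262.00
  R$361.19 + 24.92% × (R$3,262.00 − R$2,300.00) = R$361.19 + 24.92% × R$962.00 = R$600.92
Difference: |R$302.50 − R$600.92| = R$298.42 (higher under Joint)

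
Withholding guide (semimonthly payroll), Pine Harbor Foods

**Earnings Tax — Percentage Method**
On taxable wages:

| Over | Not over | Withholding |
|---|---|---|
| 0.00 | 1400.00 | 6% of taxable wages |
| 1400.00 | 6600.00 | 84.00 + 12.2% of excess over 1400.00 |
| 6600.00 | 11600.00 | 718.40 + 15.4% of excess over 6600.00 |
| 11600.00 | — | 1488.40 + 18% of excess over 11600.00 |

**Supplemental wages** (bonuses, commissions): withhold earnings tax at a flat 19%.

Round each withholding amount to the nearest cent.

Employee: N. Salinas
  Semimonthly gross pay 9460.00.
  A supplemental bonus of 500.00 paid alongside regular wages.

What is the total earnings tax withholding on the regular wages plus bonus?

1253.84

Earnings Tax: taxable = 9460.00
  718.40 + 15.4% × (9460.00 − 6600.00) = 718.40 + 15.4% × 2860.00 = 1158.84
Supplemental (19% flat on bonus): 19% × 500.00 = 95.00
Total earnings tax: 1158.84 + 95.00 = 1253.84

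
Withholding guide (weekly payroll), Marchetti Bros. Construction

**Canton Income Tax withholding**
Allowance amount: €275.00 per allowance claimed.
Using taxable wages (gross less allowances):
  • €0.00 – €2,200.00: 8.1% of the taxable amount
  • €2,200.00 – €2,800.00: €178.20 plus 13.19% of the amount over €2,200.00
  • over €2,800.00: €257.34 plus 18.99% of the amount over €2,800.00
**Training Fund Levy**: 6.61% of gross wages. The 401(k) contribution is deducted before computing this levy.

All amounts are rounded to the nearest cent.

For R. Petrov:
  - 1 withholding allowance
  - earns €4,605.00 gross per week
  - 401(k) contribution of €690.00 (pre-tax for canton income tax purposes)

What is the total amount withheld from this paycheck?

Canton Income Tax: taxable = €4,605.00 − €690.00 − 1×€275.00 = €3,640.00
  €257.34 + 18.99% × (€3,640.00 − €2,800.00) = €257.34 + 18.99% × €840.00 = €416.86
Training Fund Levy: 6.61% × €3,915.00 = €258.78
Total: €416.86 + €258.78 = €675.64

€675.64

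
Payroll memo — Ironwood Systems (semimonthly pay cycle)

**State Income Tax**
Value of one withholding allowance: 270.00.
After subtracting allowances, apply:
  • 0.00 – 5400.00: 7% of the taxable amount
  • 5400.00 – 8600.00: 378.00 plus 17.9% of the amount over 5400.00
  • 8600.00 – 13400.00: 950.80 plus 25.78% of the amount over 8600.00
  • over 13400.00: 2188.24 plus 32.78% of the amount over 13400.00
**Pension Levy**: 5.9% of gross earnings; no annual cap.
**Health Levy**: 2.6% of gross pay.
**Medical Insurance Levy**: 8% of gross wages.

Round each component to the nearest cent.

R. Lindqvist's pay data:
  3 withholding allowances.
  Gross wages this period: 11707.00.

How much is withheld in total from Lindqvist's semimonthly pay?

State Income Tax: taxable = 11707.00 − 3×270.00 = 10897.00
  950.80 + 25.78% × (10897.00 − 8600.00) = 950.80 + 25.78% × 2297.00 = 1542.97
Pension Levy: 5.9% × 11707.00 = 690.71
Health Levy: 2.6% × 11707.00 = 304.38
Medical Insurance Levy: 8% × 11707.00 = 936.56
Total: 1542.97 + 690.71 + 304.38 + 936.56 = 3474.62

3474.62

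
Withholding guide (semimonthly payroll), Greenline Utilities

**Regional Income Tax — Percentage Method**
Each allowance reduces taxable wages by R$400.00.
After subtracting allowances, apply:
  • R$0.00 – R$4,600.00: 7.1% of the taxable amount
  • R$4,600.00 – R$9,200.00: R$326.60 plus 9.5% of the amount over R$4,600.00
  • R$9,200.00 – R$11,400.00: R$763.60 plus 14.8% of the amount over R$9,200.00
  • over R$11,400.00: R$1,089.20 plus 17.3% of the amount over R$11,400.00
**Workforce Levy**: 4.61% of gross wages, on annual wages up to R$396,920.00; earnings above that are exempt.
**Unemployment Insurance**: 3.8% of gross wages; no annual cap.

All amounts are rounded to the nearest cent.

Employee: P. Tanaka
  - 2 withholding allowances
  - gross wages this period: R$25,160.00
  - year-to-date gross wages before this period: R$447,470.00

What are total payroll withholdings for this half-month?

Regional Income Tax: taxable = R$25,160.00 − 2×R$400.00 = R$24,360.00
  R$1,089.20 + 17.3% × (R$24,360.00 − R$11,400.00) = R$1,089.20 + 17.3% × R$12,960.00 = R$3,331.28
Workforce Levy: YTD R$447,470.00 ≥ cap R$396,920.00 → R$0.00
Unemployment Insurance: 3.8% × R$25,160.00 = R$956.08
Total: R$3,331.28 + R$0.00 + R$956.08 = R$4,287.36

R$4,287.36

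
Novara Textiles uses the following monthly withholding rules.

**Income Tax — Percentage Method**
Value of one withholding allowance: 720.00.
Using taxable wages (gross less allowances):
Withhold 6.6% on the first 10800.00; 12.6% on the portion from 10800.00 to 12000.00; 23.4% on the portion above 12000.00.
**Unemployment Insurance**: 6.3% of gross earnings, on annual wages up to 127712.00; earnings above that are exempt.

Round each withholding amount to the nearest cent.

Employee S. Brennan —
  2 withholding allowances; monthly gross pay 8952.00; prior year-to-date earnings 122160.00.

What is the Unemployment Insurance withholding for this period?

Unemployment Insurance: cap 127712.00 − YTD 122160.00 = 5552.00 subject; 6.3% × 5552.00 = 349.78

349.78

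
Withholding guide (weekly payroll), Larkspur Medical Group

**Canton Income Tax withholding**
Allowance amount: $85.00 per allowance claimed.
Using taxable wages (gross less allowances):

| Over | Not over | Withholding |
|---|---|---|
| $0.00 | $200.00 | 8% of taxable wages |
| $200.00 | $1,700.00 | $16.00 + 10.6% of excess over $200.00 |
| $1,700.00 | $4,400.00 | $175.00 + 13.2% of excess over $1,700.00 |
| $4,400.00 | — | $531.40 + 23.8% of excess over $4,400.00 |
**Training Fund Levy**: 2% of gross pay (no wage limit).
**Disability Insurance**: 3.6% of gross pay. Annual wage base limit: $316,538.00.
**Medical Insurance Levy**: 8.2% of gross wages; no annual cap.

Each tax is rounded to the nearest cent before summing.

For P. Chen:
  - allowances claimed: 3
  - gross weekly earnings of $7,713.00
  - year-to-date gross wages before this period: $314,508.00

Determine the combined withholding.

$2,119.01

Canton Income Tax: taxable = $7,713.00 − 3×$85.00 = $7,458.00
  $531.40 + 23.8% × ($7,458.00 − $4,400.00) = $531.40 + 23.8% × $3,058.00 = $1,259.20
Training Fund Levy: 2% × $7,713.00 = $154.26
Disability Insurance: cap $316,538.00 − YTD $314,508.00 = $2,030.00 subject; 3.6% × $2,030.00 = $73.08
Medical Insurance Levy: 8.2% × $7,713.00 = $632.47
Total: $1,259.20 + $154.26 + $73.08 + $632.47 = $2,119.01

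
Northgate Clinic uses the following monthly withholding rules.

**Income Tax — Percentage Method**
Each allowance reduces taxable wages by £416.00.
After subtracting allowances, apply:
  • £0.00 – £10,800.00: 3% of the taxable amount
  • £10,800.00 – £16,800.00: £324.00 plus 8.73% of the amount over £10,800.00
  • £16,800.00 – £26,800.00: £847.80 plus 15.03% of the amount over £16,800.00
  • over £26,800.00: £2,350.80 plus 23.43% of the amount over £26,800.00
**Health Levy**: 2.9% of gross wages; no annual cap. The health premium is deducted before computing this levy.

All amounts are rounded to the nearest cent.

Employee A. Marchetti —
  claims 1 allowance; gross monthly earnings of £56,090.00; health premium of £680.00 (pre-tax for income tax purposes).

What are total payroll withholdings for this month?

£10,563.54

Income Tax: taxable = £56,090.00 − £680.00 − 1×£416.00 = £54,994.00
  £2,350.80 + 23.43% × (£54,994.00 − £26,800.00) = £2,350.80 + 23.43% × £28,194.00 = £8,956.65
Health Levy: 2.9% × £55,410.00 = £1,606.89
Total: £8,956.65 + £1,606.89 = £10,563.54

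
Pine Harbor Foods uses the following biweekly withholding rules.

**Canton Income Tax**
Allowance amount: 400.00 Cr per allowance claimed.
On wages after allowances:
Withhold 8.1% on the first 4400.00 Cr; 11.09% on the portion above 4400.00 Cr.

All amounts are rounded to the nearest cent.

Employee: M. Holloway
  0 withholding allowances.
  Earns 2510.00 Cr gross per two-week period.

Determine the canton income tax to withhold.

203.31 Cr

Canton Income Tax: taxable = 2510.00 Cr
  8.1% × 2510.00 Cr = 203.31 Cr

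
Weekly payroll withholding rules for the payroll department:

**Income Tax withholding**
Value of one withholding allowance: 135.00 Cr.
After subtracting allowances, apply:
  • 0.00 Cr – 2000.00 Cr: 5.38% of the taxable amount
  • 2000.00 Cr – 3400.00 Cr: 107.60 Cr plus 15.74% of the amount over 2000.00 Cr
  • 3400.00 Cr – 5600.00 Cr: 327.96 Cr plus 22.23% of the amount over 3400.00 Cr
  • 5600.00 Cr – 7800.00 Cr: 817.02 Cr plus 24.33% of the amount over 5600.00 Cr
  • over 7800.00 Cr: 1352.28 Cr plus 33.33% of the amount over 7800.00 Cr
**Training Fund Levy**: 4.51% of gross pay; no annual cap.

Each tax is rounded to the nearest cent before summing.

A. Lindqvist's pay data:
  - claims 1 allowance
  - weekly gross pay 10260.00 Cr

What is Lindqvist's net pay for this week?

7670.07 Cr

Income Tax: taxable = 10260.00 Cr − 1×135.00 Cr = 10125.00 Cr
  1352.28 Cr + 33.33% × (10125.00 Cr − 7800.00 Cr) = 1352.28 Cr + 33.33% × 2325.00 Cr = 2127.20 Cr
Training Fund Levy: 4.51% × 10260.00 Cr = 462.73 Cr
Total withheld: 2127.20 Cr + 462.73 Cr = 2589.93 Cr
Net pay: 10260.00 Cr − 2589.93 Cr = 7670.07 Cr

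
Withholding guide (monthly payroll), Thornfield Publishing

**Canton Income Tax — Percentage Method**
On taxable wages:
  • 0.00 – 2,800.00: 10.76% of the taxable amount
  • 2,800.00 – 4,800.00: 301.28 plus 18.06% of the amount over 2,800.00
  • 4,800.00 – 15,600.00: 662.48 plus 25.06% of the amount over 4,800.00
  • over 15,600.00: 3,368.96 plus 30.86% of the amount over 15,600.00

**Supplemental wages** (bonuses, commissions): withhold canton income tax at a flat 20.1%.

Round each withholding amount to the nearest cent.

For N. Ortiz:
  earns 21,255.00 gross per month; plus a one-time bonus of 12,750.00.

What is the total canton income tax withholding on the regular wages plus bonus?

Canton Income Tax: taxable = 21,255.00
  3,368.96 + 30.86% × (21,255.00 − 15,600.00) = 3,368.96 + 30.86% × 5,655.00 = 5,114.09
Supplemental (20.1% flat on bonus): 20.1% × 12,750.00 = 2,562.75
Total canton income tax: 5,114.09 + 2,562.75 = 7,676.84

7,676.84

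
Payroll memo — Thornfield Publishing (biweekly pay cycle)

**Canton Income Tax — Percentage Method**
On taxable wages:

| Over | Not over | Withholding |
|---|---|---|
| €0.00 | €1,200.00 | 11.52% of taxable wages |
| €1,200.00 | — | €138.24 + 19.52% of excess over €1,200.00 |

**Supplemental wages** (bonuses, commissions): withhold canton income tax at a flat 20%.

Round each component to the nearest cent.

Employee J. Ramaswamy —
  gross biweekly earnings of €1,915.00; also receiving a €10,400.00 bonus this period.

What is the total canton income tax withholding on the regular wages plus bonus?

Canton Income Tax: taxable = €1,915.00
  €138.24 + 19.52% × (€1,915.00 − €1,200.00) = €138.24 + 19.52% × €715.00 = €277.81
Supplemental (20% flat on bonus): 20% × €10,400.00 = €2,080.00
Total canton income tax: €277.81 + €2,080.00 = €2,357.81

€2,357.81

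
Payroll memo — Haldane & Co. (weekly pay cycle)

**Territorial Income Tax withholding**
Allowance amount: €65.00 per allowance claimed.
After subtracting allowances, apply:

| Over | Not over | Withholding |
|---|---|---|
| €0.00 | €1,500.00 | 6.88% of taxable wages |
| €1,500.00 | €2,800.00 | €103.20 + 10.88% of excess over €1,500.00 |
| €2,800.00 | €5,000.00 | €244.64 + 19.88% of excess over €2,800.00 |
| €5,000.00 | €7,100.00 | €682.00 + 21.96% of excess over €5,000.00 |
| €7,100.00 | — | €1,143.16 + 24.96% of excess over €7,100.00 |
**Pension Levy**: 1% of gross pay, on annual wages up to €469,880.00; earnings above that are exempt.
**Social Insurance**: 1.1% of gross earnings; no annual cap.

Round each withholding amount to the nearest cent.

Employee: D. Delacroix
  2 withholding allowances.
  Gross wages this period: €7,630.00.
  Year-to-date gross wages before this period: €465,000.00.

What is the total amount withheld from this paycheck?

Territorial Income Tax: taxable = €7,630.00 − 2×€65.00 = €7,500.00
  €1,143.16 + 24.96% × (€7,500.00 − €7,100.00) = €1,143.16 + 24.96% × €400.00 = €1,243.00
Pension Levy: cap €469,880.00 − YTD €465,000.00 = €4,880.00 subject; 1% × €4,880.00 = €48.80
Social Insurance: 1.1% × €7,630.00 = €83.93
Total: €1,243.00 + €48.80 + €83.93 = €1,375.73

€1,375.73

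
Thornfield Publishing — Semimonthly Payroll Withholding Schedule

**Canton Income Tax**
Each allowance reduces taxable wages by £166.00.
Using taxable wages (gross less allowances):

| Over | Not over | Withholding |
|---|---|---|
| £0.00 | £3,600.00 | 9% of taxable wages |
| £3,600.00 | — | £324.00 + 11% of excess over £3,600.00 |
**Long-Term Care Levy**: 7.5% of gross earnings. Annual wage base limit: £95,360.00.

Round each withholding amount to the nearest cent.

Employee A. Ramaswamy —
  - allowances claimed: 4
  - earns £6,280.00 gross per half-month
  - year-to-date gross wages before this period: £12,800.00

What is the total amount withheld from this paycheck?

£1,016.76

Canton Income Tax: taxable = £6,280.00 − 4×£166.00 = £5,616.00
  £324.00 + 11% × (£5,616.00 − £3,600.00) = £324.00 + 11% × £2,016.00 = £545.76
Long-Term Care Levy: 7.5% × £6,280.00 = £471.00
Total: £545.76 + £471.00 = £1,016.76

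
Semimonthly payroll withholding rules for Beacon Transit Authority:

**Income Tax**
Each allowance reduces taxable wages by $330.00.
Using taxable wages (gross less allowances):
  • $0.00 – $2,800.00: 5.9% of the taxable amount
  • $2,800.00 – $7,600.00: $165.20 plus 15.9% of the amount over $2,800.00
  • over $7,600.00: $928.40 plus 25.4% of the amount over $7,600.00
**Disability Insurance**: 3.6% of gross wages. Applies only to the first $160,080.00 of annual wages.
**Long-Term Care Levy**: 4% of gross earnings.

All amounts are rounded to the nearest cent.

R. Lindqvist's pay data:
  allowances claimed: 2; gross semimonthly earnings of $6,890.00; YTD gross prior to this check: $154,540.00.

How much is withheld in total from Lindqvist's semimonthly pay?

$1,185.61

Income Tax: taxable = $6,890.00 − 2×$330.00 = $6,230.00
  $165.20 + 15.9% × ($6,230.00 − $2,800.00) = $165.20 + 15.9% × $3,430.00 = $710.57
Disability Insurance: cap $160,080.00 − YTD $154,540.00 = $5,540.00 subject; 3.6% × $5,540.00 = $199.44
Long-Term Care Levy: 4% × $6,890.00 = $275.60
Total: $710.57 + $199.44 + $275.60 = $1,185.61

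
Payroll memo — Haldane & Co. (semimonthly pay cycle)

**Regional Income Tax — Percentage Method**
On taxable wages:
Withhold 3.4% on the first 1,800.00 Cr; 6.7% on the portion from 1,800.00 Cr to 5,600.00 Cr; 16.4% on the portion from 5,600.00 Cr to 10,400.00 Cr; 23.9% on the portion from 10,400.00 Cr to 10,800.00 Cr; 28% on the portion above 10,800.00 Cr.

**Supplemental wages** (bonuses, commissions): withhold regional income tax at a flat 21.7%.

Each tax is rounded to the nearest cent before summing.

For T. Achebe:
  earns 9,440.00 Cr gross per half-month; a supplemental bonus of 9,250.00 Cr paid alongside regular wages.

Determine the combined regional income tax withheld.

Regional Income Tax: taxable = 9,440.00 Cr
  315.80 Cr + 16.4% × (9,440.00 Cr − 5,600.00 Cr) = 315.80 Cr + 16.4% × 3,840.00 Cr = 945.56 Cr
Supplemental (21.7% flat on bonus): 21.7% × 9,250.00 Cr = 2,007.25 Cr
Total regional income tax: 945.56 Cr + 2,007.25 Cr = 2,952.81 Cr

2,952.81 Cr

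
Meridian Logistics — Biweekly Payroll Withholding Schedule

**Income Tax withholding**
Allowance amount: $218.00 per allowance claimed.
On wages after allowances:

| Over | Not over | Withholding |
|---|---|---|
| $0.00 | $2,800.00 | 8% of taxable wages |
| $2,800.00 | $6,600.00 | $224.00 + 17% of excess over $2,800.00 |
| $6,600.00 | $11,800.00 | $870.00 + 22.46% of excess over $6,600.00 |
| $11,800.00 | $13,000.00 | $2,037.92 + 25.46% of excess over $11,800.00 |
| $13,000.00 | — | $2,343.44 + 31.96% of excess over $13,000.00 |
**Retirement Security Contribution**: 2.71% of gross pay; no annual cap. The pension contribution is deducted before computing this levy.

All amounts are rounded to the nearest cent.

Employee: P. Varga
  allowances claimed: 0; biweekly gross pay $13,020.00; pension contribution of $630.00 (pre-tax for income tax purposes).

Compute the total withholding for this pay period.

Income Tax: taxable = $13,020.00 − $630.00 = $12,390.00
  $2,037.92 + 25.46% × ($12,390.00 − $11,800.00) = $2,037.92 + 25.46% × $590.00 = $2,188.13
Retirement Security Contribution: 2.71% × $12,390.00 = $335.77
Total: $2,188.13 + $335.77 = $2,523.90

$2,523.90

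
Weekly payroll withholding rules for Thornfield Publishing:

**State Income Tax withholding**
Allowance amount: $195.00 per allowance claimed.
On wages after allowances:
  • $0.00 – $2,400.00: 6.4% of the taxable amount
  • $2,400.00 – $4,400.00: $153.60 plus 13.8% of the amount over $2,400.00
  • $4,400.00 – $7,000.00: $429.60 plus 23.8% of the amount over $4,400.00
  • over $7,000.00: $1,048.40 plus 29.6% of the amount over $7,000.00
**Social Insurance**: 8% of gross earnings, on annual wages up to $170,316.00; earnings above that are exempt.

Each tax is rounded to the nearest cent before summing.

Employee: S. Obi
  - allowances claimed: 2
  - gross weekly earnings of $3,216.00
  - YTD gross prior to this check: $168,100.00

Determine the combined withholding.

State Income Tax: taxable = $3,216.00 − 2×$195.00 = $2,826.00
  $153.60 + 13.8% × ($2,826.00 − $2,400.00) = $153.60 + 13.8% × $426.00 = $212.39
Social Insurance: cap $170,316.00 − YTD $168,100.00 = $2,216.00 subject; 8% × $2,216.00 = $177.28
Total: $212.39 + $177.28 = $389.67

$389.67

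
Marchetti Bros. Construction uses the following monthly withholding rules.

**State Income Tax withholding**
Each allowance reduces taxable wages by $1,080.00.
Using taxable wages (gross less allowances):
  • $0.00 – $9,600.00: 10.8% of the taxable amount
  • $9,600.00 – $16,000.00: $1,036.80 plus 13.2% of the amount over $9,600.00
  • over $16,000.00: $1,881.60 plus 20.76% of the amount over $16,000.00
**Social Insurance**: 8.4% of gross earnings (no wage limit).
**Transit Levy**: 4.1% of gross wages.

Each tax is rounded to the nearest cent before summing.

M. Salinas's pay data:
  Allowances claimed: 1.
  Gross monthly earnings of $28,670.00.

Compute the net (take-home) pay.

State Income Tax: taxable = $28,670.00 − 1×$1,080.00 = $27,590.00
  $1,881.60 + 20.76% × ($27,590.00 − $16,000.00) = $1,881.60 + 20.76% × $11,590.00 = $4,287.68
Social Insurance: 8.4% × $28,670.00 = $2,408.28
Transit Levy: 4.1% × $28,670.00 = $1,175.47
Total withheld: $4,287.68 + $2,408.28 + $1,175.47 = $7,871.43
Net pay: $28,670.00 − $7,871.43 = $20,798.57

$20,798.57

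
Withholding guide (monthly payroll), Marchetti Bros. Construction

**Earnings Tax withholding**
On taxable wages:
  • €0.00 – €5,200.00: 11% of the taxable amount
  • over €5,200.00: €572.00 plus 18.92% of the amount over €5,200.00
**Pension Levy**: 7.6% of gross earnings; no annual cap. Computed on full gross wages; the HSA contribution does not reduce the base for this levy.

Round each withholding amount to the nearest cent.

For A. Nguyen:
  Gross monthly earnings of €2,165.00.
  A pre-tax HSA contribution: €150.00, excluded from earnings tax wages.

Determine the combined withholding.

€386.19

Earnings Tax: taxable = €2,165.00 − €150.00 = €2,015.00
  11% × €2,015.00 = €221.65
Pension Levy: 7.6% × €2,165.00 = €164.54
Total: €221.65 + €164.54 = €386.19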